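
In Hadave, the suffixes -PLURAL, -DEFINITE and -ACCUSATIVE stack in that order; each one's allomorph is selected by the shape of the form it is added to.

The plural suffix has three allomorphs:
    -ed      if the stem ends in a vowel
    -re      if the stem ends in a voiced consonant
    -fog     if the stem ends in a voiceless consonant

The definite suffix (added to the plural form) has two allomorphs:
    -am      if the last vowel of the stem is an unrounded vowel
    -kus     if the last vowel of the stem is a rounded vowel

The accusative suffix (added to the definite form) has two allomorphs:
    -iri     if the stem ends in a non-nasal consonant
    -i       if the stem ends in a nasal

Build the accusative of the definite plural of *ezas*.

ezasfogkusiri

The final sound of *ezas* is /s/, which is a voiceless consonant, so the plural suffix is -fog, giving *ezasfog*.
Since the last vowel of the plural form *ezasfog* is /o/ (a rounded vowel), it takes -kus, giving *ezasfogkus*.
Since the final consonant of the definite form *ezasfogkus* is /s/ (non-nasal), it takes -iri, giving *ezasfogkusiri*.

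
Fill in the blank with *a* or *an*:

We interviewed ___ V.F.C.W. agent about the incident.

The indefinite article is chosen by the initial *sound* of the following word, not its spelling.
The initialism *V.F.C.W.* is read letter by letter; the first letter, V, is pronounced /viː/, which begins with a consonant sound.
So the article is *a*: We interviewed a V.F.C.W. agent about the incident.

a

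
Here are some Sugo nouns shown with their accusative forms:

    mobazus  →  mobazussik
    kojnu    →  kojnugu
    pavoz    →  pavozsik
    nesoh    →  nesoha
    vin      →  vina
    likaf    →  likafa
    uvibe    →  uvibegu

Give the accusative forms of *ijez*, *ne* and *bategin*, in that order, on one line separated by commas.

ijezsik, negu, bategina

Looking at the final sound of each stem: -sik when the stem ends in a sibilant (*mobazus*, *pavoz*); -a when the stem ends in a non-sibilant consonant (*nesoh*, *vin*, *likaf*); -gu when the stem ends in a vowel (*kojnu*, *uvibe*).
The final sound of *ijez* is /z/, which is a sibilant, so the suffix is -sik, giving *ijezsik*.
Since the final sound of *ne* is /e/ (a vowel), it takes -gu, giving *negu*.
*bategin* — final sound /n/ (a non-sibilant consonant) → -a → *bategina*.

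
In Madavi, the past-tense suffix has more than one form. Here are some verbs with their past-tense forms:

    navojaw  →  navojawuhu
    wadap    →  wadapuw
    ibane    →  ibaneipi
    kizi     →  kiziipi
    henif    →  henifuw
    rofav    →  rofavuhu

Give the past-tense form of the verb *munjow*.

The alternation tracks the final sound of the stem — -uw when the stem ends in a voiceless consonant (*wadap*, *henif*); -uhu when the stem ends in a voiced consonant (*navojaw*, *rofav*); -ipi when the stem ends in a vowel (*ibane*, *kizi*).
The final sound of *munjow* is /w/, which is a voiced consonant, so the suffix is -uhu, giving *munjowuhu*.

munjowuhu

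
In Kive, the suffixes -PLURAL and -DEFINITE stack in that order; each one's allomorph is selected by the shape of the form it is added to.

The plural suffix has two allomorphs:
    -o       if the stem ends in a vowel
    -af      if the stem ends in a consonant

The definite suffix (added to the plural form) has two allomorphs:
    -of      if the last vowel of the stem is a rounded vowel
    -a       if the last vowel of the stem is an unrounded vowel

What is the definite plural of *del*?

*del* — final sound /l/ (a consonant) → -af → *delaf*.
The last vowel of the plural form *delaf* is /a/, which is an unrounded vowel, so the definite suffix is -a, giving *delafa*.

delafa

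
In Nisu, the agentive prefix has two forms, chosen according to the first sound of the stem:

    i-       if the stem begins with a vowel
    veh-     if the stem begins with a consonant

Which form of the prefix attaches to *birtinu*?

veh-

*birtinu*: first sound = /b/, a consonant → veh-.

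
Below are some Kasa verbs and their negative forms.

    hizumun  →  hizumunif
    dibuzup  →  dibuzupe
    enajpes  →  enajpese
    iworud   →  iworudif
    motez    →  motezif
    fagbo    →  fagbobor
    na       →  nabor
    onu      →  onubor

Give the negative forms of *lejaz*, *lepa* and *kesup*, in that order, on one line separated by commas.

lejazif, lepabor, kesupe

The suffix is conditioned by the final sound: -e when the stem ends in a voiceless consonant (*dibuzup*, *enajpes*); -if when the stem ends in a voiced consonant (*hizumun*, *iworud*, *motez*); -bor when the stem ends in a vowel (*fagbo*, *na*, *onu*).
*lejaz*: final sound = /z/, a voiced consonant → -if → *lejazif*.
*lepa*: final sound = /a/, a vowel → -bor → *lepabor*.
The final sound of *kesup* is /p/, which is a voiceless consonant, so the suffix is -e, giving *kesupe*.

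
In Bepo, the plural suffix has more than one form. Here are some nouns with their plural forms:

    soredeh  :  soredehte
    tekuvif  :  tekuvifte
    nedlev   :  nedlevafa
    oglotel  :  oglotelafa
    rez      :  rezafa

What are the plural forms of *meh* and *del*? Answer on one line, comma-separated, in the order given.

The alternation tracks the final consonant of the stem — -te when the stem ends in a voiceless consonant (*soredeh*, *tekuvif*); -afa when the stem ends in a voiced consonant (*nedlev*, *oglotel*, *rez*).
The final consonant of *meh* is /h/, which is voiceless, so the suffix is -te, giving *mehte*.
Since the final consonant of *del* is /l/ (voiced), it takes -afa, giving *delafa*.

mehte, delafa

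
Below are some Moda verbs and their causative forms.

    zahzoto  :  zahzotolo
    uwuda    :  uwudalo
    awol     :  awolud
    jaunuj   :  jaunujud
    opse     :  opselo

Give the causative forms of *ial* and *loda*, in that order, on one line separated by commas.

ialud, lodalo

The pattern is consonant vs. vowel: -ud when the stem ends in a consonant (*awol*, *jaunuj*); -lo when the stem ends in a vowel (*zahzoto*, *uwuda*, *opse*).
Since the final sound of *ial* is /l/ (a consonant), it takes -ud, giving *ialud*.
The final sound of *loda* is /a/, which is a vowel, so the suffix is -lo, giving *lodalo*.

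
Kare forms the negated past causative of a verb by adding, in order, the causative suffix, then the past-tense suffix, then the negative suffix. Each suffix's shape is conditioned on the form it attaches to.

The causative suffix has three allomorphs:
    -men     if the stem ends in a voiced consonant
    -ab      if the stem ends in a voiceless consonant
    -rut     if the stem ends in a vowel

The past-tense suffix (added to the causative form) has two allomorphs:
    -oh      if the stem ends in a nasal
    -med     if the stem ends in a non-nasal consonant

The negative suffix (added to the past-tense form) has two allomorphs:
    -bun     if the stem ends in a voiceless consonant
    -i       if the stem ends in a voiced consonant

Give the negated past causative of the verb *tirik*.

tirikabmedi

*tirik*: final sound = /k/, a voiceless consonant → -ab → *tirikab*.
The final consonant of the causative form *tirikab* is /b/, which is non-nasal, so the past-tense suffix is -med, giving *tirikabmed*.
The final consonant of the past-tense form *tirikabmed* is /d/, which is voiced, so the negative suffix is -i, giving *tirikabmedi*.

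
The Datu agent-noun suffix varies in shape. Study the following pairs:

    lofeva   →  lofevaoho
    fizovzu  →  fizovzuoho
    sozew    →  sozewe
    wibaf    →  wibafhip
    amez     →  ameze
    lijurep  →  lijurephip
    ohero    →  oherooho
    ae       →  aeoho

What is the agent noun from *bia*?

The pattern is voicing of the final sound: -hip when the stem ends in a voiceless consonant (*wibaf*, *lijurep*); -e when the stem ends in a voiced consonant (*sozew*, *amez*); -oho when the stem ends in a vowel (*lofeva*, *fizovzu*, *ohero*, *ae*).
The final sound of *bia* is /a/, which is a vowel, so the suffix is -oho, giving *biaoho*.

biaoho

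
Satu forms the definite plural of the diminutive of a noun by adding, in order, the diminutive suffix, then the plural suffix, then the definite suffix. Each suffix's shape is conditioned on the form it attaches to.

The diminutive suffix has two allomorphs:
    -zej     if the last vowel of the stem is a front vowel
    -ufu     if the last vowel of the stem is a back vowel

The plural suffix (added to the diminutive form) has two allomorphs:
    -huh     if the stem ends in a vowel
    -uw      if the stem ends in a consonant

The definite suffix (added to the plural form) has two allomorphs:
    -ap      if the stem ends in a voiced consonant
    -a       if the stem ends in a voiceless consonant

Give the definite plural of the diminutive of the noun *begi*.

begizejuwap

*begi* — last vowel /i/ (a front vowel) → -zej → *begizej*.
The diminutive form *begizej* — final sound /j/ (a consonant) → -uw → *begizejuw*.
The plural form *begizejuw*: final consonant = /w/, voiced → -ap → *begizejuwap*.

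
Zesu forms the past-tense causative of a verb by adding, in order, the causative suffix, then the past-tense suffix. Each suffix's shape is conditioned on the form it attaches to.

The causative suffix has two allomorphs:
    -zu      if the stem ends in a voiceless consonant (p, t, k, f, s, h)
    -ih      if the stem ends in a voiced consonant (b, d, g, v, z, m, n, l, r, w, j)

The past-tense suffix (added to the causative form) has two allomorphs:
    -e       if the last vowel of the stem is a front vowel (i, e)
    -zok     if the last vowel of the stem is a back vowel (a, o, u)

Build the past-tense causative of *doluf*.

The final consonant of *doluf* is /f/, which is voiceless, so the causative suffix is -zu, giving *dolufzu*.
The causative form *dolufzu*: last vowel = /u/, a back vowel → -zok → *dolufzuzok*.

dolufzuzok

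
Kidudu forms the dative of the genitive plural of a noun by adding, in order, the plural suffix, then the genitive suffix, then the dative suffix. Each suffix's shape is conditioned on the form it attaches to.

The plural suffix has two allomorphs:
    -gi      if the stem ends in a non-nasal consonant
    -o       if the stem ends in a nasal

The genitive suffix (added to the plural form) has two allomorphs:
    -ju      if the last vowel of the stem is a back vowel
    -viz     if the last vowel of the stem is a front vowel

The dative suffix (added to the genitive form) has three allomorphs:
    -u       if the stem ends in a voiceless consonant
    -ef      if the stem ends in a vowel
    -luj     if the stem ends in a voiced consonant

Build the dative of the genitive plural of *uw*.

uwgivizluj

Since the final consonant of *uw* is /w/ (non-nasal), it takes -gi, giving *uwgi*.
The plural form *uwgi* — last vowel /i/ (a front vowel) → -viz → *uwgiviz*.
The final sound of the genitive form *uwgiviz* is /z/, which is a voiced consonant, so the dative suffix is -luj, giving *uwgivizluj*.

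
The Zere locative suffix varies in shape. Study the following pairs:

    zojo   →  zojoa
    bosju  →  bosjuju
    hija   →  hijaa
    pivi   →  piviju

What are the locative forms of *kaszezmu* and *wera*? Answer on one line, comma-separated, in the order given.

kaszezmuju, weraa

The alternation tracks the last vowel of the stem — -ju when the last vowel of the stem is a high vowel (*bosju*, *pivi*); -a when the last vowel of the stem is a non-high vowel (*zojo*, *hija*).
*kaszezmu*: last vowel = /u/, a high vowel → -ju → *kaszezmuju*.
*wera*: last vowel = /a/, a non-high vowel → -a → *weraa*.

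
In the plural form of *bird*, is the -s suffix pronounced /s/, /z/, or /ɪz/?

The stem *bird* ends in a voiced non-sibilant sound.
The plural suffix surfaces as /ɪz/ after sibilants, /s/ after other voiceless consonants, and /z/ after other voiced sounds.
So the plural -s on *bird* is pronounced /z/.

/z/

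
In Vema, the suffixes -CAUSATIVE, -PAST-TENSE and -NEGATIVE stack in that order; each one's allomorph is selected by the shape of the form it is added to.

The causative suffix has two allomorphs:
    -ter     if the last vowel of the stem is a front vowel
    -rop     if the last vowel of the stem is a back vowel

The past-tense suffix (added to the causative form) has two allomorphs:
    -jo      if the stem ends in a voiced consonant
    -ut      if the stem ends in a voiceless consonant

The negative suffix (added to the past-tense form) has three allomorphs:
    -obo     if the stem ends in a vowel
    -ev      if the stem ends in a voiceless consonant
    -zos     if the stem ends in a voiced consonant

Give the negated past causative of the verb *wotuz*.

wotuzroputev

The last vowel of *wotuz* is /u/, which is a back vowel, so the causative suffix is -rop, giving *wotuzrop*.
Since the final consonant of the causative form *wotuzrop* is /p/ (voiceless), it takes -ut, giving *wotuzroput*.
The final sound of the past-tense form *wotuzroput* is /t/, which is a voiceless consonant, so the negative suffix is -ev, giving *wotuzroputev*.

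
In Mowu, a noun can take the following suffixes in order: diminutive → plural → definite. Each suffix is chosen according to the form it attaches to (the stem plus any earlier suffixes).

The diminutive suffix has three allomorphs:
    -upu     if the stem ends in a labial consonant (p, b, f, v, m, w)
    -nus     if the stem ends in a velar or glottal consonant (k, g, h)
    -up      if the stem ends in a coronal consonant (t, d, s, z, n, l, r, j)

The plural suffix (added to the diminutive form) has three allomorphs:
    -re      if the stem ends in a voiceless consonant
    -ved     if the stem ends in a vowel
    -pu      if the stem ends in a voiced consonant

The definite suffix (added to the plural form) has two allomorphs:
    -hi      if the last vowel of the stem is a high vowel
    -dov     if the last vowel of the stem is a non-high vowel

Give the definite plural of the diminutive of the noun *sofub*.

*sofub* — final consonant /b/ (labial) → -upu → *sofubupu*.
Since the final sound of the diminutive form *sofubupu* is /u/ (a vowel), it takes -ved, giving *sofubupuved*.
The last vowel of the plural form *sofubupuved* is /e/, which is a non-high vowel, so the definite suffix is -dov, giving *sofubupuveddov*.

sofubupuveddov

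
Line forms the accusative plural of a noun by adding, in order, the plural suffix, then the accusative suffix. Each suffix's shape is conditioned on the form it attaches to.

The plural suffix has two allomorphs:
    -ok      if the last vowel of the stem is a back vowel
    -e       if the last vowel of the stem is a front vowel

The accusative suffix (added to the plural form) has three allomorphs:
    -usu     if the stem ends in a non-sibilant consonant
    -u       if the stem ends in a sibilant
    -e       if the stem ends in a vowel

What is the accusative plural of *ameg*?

Since the last vowel of *ameg* is /e/ (a front vowel), it takes -e, giving *amege*.
Since the final sound of the plural form *amege* is /e/ (a vowel), it takes -e, giving *amegee*.

amegee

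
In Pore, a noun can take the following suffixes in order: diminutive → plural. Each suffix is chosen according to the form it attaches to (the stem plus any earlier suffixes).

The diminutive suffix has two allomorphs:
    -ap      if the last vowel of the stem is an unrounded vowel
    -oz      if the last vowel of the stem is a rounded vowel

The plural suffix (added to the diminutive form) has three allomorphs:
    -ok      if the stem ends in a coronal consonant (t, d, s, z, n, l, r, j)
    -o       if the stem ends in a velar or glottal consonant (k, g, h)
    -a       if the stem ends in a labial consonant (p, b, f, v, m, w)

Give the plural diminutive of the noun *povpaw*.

Since the last vowel of *povpaw* is /a/ (an unrounded vowel), it takes -ap, giving *povpawap*.
The diminutive form *povpawap*: final consonant = /p/, labial → -a → *povpawapa*.

povpawapa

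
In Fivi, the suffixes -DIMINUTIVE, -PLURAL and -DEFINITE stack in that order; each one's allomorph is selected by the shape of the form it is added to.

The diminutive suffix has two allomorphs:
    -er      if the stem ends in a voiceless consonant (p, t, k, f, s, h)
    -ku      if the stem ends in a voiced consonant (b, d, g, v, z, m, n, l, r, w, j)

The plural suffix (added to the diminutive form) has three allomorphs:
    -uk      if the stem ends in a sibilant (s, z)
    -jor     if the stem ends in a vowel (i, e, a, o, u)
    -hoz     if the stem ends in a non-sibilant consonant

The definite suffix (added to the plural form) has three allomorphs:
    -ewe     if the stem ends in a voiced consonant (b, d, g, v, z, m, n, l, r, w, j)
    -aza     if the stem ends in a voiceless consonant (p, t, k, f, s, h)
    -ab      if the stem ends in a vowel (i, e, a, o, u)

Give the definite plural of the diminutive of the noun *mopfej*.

*mopfej*: final consonant = /j/, voiced → -ku → *mopfejku*.
The final sound of the diminutive form *mopfejku* is /u/, which is a vowel, so the plural suffix is -jor, giving *mopfejkujor*.
The final sound of the plural form *mopfejkujor* is /r/, which is a voiced consonant, so the definite suffix is -ewe, giving *mopfejkujorewe*.

mopfejkujorewe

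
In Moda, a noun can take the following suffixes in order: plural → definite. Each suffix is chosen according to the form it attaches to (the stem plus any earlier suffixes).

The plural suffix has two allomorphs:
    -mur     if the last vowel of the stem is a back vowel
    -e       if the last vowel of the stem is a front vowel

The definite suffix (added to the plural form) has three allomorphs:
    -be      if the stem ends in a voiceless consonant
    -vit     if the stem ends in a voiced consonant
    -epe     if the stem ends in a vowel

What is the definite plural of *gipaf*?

gipafmurvit

Since the last vowel of *gipaf* is /a/ (a back vowel), it takes -mur, giving *gipafmur*.
Since the final sound of the plural form *gipafmur* is /r/ (a voiced consonant), it takes -vit, giving *gipafmurvit*.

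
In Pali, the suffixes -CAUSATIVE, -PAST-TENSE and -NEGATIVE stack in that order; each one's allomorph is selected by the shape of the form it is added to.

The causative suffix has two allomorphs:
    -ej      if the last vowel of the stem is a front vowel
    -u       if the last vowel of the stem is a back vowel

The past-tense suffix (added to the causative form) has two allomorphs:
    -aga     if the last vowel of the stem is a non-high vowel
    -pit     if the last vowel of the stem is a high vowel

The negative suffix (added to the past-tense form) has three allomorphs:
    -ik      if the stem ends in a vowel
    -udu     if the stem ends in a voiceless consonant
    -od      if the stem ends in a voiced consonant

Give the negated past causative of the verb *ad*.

adupitudu

The last vowel of *ad* is /a/, which is a back vowel, so the causative suffix is -u, giving *adu*.
The last vowel of the causative form *adu* is /u/, which is a high vowel, so the past-tense suffix is -pit, giving *adupit*.
The past-tense form *adupit*: final sound = /t/, a voiceless consonant → -udu → *adupitudu*.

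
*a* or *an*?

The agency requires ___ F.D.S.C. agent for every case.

an

The indefinite article is chosen by the initial *sound* of the following word, not its spelling.
The initialism *F.D.S.C.* is read letter by letter; the first letter, F, is pronounced /ɛf/, which begins with a vowel sound.
So the article is *an*: The agency requires an F.D.S.C. agent for every case.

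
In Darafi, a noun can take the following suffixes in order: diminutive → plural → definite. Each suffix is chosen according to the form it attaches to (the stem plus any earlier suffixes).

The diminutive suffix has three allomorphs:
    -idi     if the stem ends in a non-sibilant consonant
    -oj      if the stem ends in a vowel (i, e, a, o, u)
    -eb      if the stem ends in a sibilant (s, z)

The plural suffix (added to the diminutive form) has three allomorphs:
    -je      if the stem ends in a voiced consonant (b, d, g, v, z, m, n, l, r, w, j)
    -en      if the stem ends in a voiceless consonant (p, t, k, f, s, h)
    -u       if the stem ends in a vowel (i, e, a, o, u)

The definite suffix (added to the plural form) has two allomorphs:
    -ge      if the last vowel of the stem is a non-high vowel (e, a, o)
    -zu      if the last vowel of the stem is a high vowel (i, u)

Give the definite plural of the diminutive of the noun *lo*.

The final sound of *lo* is /o/, which is a vowel, so the diminutive suffix is -oj, giving *looj*.
The diminutive form *looj* — final sound /j/ (a voiced consonant) → -je → *loojje*.
The last vowel of the plural form *loojje* is /e/, which is a non-high vowel, so the definite suffix is -ge, giving *loojjege*.

loojjege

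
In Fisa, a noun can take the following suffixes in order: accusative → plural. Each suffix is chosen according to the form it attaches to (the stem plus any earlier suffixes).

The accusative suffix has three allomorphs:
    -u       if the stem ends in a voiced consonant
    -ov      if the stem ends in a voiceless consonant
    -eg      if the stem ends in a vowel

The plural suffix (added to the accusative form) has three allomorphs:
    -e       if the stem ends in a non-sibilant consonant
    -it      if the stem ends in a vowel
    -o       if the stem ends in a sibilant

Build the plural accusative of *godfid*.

godfiduit

*godfid*: final sound = /d/, a voiced consonant → -u → *godfidu*.
The accusative form *godfidu* — final sound /u/ (a vowel) → -it → *godfiduit*.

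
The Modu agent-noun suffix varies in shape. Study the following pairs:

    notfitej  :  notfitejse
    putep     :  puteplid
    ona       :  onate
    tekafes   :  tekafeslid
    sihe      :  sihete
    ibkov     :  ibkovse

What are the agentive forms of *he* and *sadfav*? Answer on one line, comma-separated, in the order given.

The suffix is conditioned by the final sound: -lid when the stem ends in a voiceless consonant (*putep*, *tekafes*); -se when the stem ends in a voiced consonant (*notfitej*, *ibkov*); -te when the stem ends in a vowel (*ona*, *sihe*).
*he* — final sound /e/ (a vowel) → -te → *hete*.
*sadfav*: final sound = /v/, a voiced consonant → -se → *sadfavse*.

hete, sadfavse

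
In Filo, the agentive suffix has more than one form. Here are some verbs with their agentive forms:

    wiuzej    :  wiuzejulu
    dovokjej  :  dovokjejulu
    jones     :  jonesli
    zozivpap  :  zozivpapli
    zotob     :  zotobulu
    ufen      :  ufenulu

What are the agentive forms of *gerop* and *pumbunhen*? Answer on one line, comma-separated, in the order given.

Looking at the final consonant of each stem: -li when the stem ends in a voiceless consonant (*jones*, *zozivpap*); -ulu when the stem ends in a voiced consonant (*wiuzej*, *dovokjej*, *zotob*, *ufen*).
Since the final consonant of *gerop* is /p/ (voiceless), it takes -li, giving *geropli*.
*pumbunhen*: final consonant = /n/, voiced → -ulu → *pumbunhenulu*.

geropli, pumbunhenulu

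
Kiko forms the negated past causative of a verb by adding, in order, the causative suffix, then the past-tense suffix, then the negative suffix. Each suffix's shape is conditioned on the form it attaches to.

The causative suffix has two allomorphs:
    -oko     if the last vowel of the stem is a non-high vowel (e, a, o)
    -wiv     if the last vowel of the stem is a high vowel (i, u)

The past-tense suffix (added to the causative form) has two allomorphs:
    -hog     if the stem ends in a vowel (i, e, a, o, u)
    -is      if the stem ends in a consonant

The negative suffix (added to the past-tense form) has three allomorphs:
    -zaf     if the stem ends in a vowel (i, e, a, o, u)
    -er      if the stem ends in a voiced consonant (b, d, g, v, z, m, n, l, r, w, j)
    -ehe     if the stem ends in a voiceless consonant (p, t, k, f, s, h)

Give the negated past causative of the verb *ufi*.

*ufi* — last vowel /i/ (a high vowel) → -wiv → *ufiwiv*.
Since the final sound of the causative form *ufiwiv* is /v/ (a consonant), it takes -is, giving *ufiwivis*.
Since the final sound of the past-tense form *ufiwivis* is /s/ (a voiceless consonant), it takes -ehe, giving *ufiwivisehe*.

ufiwivisehe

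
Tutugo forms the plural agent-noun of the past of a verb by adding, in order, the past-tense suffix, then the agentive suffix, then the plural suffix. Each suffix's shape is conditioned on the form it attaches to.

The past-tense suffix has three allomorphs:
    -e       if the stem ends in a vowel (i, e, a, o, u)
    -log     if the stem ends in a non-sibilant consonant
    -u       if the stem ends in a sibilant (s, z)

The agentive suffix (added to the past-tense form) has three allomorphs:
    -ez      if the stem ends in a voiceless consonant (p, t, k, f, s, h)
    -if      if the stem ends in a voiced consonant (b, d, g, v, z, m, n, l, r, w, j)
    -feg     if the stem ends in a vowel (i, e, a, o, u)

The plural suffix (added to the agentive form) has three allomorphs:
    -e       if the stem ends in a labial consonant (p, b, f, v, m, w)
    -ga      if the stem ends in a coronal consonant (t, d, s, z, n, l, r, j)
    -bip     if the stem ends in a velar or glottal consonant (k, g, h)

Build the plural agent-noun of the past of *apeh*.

apehlogife

*apeh*: final sound = /h/, a non-sibilant consonant → -log → *apehlog*.
Since the final sound of the past-tense form *apehlog* is /g/ (a voiced consonant), it takes -if, giving *apehlogif*.
The agentive form *apehlogif*: final consonant = /f/, labial → -e → *apehlogife*.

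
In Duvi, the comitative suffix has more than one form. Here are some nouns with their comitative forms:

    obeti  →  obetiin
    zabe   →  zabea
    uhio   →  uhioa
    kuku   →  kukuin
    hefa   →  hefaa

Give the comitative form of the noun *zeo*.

zeoa

The pattern is height harmony: -in when the last vowel of the stem is a high vowel (*obeti*, *kuku*); -a when the last vowel of the stem is a non-high vowel (*zabe*, *uhio*, *hefa*).
The last vowel of *zeo* is /o/, which is a non-high vowel, so the suffix is -a, giving *zeoa*.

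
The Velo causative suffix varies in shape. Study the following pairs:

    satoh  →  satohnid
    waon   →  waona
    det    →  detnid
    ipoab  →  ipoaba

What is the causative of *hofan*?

hofana

The suffix is conditioned by the final consonant: -nid when the stem ends in a voiceless consonant (*satoh*, *det*); -a when the stem ends in a voiced consonant (*waon*, *ipoab*).
The final consonant of *hofan* is /n/, which is voiced, so the suffix is -a, giving *hofana*.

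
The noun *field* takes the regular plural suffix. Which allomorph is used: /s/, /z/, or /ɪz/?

The stem *field* ends in a voiced non-sibilant sound.
The plural suffix surfaces as /ɪz/ after sibilants, /s/ after other voiceless consonants, and /z/ after other voiced sounds.
So the plural -s on *field* is pronounced /z/.

/z/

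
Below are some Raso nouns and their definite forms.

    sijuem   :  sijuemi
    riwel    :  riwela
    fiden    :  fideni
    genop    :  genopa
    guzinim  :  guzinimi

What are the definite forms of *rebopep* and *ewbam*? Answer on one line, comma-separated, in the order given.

rebopepa, ewbami

The alternation tracks the final consonant of the stem — -i when the stem ends in a nasal (*sijuem*, *fiden*, *guzinim*); -a when the stem ends in a non-nasal consonant (*riwel*, *genop*).
*rebopep* — final consonant /p/ (non-nasal) → -a → *rebopepa*.
*ewbam* — final consonant /m/ (a nasal) → -i → *ewbami*.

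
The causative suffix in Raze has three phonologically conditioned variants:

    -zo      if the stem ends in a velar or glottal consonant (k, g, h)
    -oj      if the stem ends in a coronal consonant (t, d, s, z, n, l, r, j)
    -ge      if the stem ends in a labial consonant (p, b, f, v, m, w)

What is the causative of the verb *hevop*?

hevopge

The final consonant of *hevop* is /p/, which is labial, so the suffix is -ge, giving *hevopge*.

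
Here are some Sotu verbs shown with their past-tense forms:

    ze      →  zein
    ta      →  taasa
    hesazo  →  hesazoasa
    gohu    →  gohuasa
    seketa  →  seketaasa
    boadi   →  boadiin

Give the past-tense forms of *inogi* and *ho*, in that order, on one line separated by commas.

inogiin, hoasa

Looking at the last vowel of each stem: -in when the last vowel of the stem is a front vowel (*ze*, *boadi*); -asa when the last vowel of the stem is a back vowel (*ta*, *hesazo*, *gohu*, *seketa*).
*inogi*: last vowel = /i/, a front vowel → -in → *inogiin*.
The last vowel of *ho* is /o/, which is a back vowel, so the suffix is -asa, giving *hoasa*.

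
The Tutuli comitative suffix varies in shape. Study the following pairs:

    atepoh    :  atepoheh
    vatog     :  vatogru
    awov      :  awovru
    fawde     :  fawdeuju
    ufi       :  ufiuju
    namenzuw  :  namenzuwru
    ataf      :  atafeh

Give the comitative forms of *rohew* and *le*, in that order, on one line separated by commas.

The alternation tracks the final sound of the stem — -eh when the stem ends in a voiceless consonant (*atepoh*, *ataf*); -ru when the stem ends in a voiced consonant (*vatog*, *awov*, *namenzuw*); -uju when the stem ends in a vowel (*fawde*, *ufi*).
*rohew* — final sound /w/ (a voiced consonant) → -ru → *rohewru*.
The final sound of *le* is /e/, which is a vowel, so the suffix is -uju, giving *leuju*.

rohewru, leuju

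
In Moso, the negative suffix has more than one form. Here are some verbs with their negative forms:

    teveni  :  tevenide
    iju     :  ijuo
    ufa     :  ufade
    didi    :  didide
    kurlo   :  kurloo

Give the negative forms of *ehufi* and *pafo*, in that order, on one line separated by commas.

ehufide, pafoo

The pattern is rounding harmony: -o when the last vowel of the stem is a rounded vowel (*iju*, *kurlo*); -de when the last vowel of the stem is an unrounded vowel (*teveni*, *ufa*, *didi*).
Since the last vowel of *ehufi* is /i/ (an unrounded vowel), it takes -de, giving *ehufide*.
*pafo*: last vowel = /o/, a rounded vowel → -o → *pafoo*.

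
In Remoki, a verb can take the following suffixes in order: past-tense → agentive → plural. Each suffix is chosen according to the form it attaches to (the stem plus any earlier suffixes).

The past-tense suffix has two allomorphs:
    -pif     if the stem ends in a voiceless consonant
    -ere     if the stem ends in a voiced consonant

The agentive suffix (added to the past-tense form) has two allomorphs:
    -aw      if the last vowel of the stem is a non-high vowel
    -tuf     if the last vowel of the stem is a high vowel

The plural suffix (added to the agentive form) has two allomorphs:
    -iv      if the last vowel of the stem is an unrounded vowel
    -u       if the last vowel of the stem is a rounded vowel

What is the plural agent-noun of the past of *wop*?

woppiftufu

*wop* — final consonant /p/ (voiceless) → -pif → *woppif*.
The past-tense form *woppif*: last vowel = /i/, a high vowel → -tuf → *woppiftuf*.
The agentive form *woppiftuf* — last vowel /u/ (a rounded vowel) → -u → *woppiftufu*.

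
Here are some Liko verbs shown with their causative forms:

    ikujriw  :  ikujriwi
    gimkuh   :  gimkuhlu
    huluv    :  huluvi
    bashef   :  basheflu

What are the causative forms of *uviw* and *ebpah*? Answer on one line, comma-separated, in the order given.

The suffix is conditioned by the final consonant: -lu when the stem ends in a voiceless consonant (*gimkuh*, *bashef*); -i when the stem ends in a voiced consonant (*ikujriw*, *huluv*).
*uviw*: final consonant = /w/, voiced → -i → *uviwi*.
The final consonant of *ebpah* is /h/, which is voiceless, so the suffix is -lu, giving *ebpahlu*.

uviwi, ebpahlu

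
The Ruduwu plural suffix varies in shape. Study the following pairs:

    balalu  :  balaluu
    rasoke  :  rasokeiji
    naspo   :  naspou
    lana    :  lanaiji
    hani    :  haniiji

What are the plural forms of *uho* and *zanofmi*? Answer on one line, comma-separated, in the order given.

The pattern is rounding harmony: -u when the last vowel of the stem is a rounded vowel (*balalu*, *naspo*); -iji when the last vowel of the stem is an unrounded vowel (*rasoke*, *lana*, *hani*).
The last vowel of *uho* is /o/, which is a rounded vowel, so the suffix is -u, giving *uhou*.
*zanofmi* — last vowel /i/ (an unrounded vowel) → -iji → *zanofmiiji*.

uhou, zanofmiiji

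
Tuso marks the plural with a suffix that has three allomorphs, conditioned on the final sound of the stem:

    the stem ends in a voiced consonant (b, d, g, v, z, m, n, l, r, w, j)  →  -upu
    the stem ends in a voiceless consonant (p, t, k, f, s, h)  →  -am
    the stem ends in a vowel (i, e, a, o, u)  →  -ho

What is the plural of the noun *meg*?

megupu

The final sound of *meg* is /g/, which is a voiced consonant, so the suffix is -upu, giving *megupu*.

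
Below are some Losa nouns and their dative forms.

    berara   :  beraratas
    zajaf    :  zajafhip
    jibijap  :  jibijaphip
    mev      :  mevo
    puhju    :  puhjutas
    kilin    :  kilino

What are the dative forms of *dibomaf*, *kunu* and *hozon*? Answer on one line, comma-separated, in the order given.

dibomafhip, kunutas, hozono

The pattern is voicing of the final sound: -hip when the stem ends in a voiceless consonant (*zajaf*, *jibijap*); -o when the stem ends in a voiced consonant (*mev*, *kilin*); -tas when the stem ends in a vowel (*berara*, *puhju*).
*dibomaf*: final sound = /f/, a voiceless consonant → -hip → *dibomafhip*.
Since the final sound of *kunu* is /u/ (a vowel), it takes -tas, giving *kunutas*.
*hozon*: final sound = /n/, a voiced consonant → -o → *hozono*.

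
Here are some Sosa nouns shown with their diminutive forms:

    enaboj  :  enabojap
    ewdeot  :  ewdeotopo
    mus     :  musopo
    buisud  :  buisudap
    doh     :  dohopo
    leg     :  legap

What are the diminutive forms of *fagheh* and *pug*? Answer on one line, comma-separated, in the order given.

The pattern is voicing of the final consonant: -opo when the stem ends in a voiceless consonant (*ewdeot*, *mus*, *doh*); -ap when the stem ends in a voiced consonant (*enaboj*, *buisud*, *leg*).
*fagheh*: final consonant = /h/, voiceless → -opo → *faghehopo*.
*pug*: final consonant = /g/, voiced → -ap → *pugap*.

faghehopo, pugap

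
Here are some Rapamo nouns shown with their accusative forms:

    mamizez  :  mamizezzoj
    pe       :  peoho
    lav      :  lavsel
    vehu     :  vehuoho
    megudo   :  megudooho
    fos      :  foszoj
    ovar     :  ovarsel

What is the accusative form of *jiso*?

jisooho

The suffix is conditioned by the final sound: -zoj when the stem ends in a sibilant (*mamizez*, *fos*); -sel when the stem ends in a non-sibilant consonant (*lav*, *ovar*); -oho when the stem ends in a vowel (*pe*, *vehu*, *megudo*).
*jiso*: final sound = /o/, a vowel → -oho → *jisooho*.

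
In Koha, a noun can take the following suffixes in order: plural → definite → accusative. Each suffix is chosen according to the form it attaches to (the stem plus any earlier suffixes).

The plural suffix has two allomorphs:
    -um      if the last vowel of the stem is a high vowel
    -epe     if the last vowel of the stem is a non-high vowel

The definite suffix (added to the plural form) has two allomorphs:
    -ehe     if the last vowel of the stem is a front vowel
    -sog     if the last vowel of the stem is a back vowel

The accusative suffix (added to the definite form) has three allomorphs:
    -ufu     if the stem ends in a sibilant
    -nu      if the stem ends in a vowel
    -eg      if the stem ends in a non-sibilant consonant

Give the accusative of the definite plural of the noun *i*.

*i* — last vowel /i/ (a high vowel) → -um → *ium*.
The plural form *ium* — last vowel /u/ (a back vowel) → -sog → *iumsog*.
The definite form *iumsog*: final sound = /g/, a non-sibilant consonant → -eg → *iumsogeg*.

iumsogeg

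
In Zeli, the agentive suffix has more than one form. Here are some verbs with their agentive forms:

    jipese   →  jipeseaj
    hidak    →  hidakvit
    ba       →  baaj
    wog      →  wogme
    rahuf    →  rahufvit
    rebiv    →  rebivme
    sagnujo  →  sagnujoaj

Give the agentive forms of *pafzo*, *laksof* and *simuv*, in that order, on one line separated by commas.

pafzoaj, laksofvit, simuvme

The alternation tracks the final sound of the stem — -vit when the stem ends in a voiceless consonant (*hidak*, *rahuf*); -me when the stem ends in a voiced consonant (*wog*, *rebiv*); -aj when the stem ends in a vowel (*jipese*, *ba*, *sagnujo*).
*pafzo* — final sound /o/ (a vowel) → -aj → *pafzoaj*.
*laksof*: final sound = /f/, a voiceless consonant → -vit → *laksofvit*.
Since the final sound of *simuv* is /v/ (a voiced consonant), it takes -me, giving *simuvme*.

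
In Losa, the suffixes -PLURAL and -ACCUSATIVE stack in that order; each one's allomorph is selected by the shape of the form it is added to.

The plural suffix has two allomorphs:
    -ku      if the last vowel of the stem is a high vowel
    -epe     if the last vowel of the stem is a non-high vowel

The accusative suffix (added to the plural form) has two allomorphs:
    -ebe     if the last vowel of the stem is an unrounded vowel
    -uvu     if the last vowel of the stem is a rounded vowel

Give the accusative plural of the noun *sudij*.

sudijkuuvu

The last vowel of *sudij* is /i/, which is a high vowel, so the plural suffix is -ku, giving *sudijku*.
The plural form *sudijku* — last vowel /u/ (a rounded vowel) → -uvu → *sudijkuuvu*.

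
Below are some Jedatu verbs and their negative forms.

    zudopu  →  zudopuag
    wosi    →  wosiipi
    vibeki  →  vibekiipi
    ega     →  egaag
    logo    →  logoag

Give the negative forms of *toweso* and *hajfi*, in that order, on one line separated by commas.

The alternation tracks the last vowel of the stem — -ipi when the last vowel of the stem is a front vowel (*wosi*, *vibeki*); -ag when the last vowel of the stem is a back vowel (*zudopu*, *ega*, *logo*).
The last vowel of *toweso* is /o/, which is a back vowel, so the suffix is -ag, giving *towesoag*.
The last vowel of *hajfi* is /i/, which is a front vowel, so the suffix is -ipi, giving *hajfiipi*.

towesoag, hajfiipi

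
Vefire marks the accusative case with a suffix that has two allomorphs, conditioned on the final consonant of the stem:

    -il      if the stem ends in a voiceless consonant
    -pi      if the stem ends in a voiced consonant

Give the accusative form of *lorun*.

*lorun* — final consonant /n/ (voiced) → -pi → *lorunpi*.

lorunpi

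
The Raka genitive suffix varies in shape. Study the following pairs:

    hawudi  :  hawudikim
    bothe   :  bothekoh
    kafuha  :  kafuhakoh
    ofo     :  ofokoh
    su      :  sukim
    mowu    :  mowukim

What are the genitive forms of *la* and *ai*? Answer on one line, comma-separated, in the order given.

lakoh, aikim

The suffix is conditioned by the last vowel: -kim when the last vowel of the stem is a high vowel (*hawudi*, *su*, *mowu*); -koh when the last vowel of the stem is a non-high vowel (*bothe*, *kafuha*, *ofo*).
*la*: last vowel = /a/, a non-high vowel → -koh → *lakoh*.
Since the last vowel of *ai* is /i/ (a high vowel), it takes -kim, giving *aikim*.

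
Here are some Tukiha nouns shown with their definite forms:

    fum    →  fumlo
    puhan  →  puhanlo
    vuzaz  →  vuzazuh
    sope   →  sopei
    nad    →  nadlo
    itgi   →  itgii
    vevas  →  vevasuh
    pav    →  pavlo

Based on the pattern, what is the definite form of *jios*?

jiosuh

The pattern is sibilance of the final sound: -uh when the stem ends in a sibilant (*vuzaz*, *vevas*); -lo when the stem ends in a non-sibilant consonant (*fum*, *puhan*, *nad*, *pav*); -i when the stem ends in a vowel (*sope*, *itgi*).
*jios* — final sound /s/ (a sibilant) → -uh → *jiosuh*.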